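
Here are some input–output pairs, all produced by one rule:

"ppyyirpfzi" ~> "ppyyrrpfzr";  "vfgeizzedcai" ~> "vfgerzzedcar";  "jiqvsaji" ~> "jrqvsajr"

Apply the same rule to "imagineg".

The transformation: replace every "i" with "r".
On "imagineg" that produces "rmagrneg".

rmagrneg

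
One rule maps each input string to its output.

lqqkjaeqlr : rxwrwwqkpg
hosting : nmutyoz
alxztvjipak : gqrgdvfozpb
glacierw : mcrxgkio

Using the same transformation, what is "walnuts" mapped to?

cygzrat

The pattern: take characters alternately from the front and the back (1st, last, 2nd, 2nd-last, ...), then shift every letter 6 places forward in the alphabet (wrapping around).
Applying both steps to "walnuts": "wsatlun", then "cygzrat".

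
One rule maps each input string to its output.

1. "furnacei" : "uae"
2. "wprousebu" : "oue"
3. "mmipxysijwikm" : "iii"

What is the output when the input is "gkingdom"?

Each output is the input with this applied: delete the last character, then keep only the vowels.
On "gkingdom": the first step gives "gkingdo", and the second then gives "io".

io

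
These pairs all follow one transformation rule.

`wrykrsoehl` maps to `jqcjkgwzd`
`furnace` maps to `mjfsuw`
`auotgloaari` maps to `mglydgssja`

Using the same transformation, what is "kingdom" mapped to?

afyvge

Each output is the input with this applied: delete the first character, then shift every letter 8 places backward in the alphabet (wrapping around).
Starting from "kingdom": after the first operation, "ingdom"; after the second, "afyvge".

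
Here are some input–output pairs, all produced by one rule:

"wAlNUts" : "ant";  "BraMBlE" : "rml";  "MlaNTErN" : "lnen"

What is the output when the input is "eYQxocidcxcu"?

yxcdxu

The rule is to keep every other character starting from the second (positions 2nd, 4th, 6th, ...), then convert every letter to lowercase.
Working it through for "eYQxocidcxcu": intermediate "Yxcdxu", final "yxcdxu".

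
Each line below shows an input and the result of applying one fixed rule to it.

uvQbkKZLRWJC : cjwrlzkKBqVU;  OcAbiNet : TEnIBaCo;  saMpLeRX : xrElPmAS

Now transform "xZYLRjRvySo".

Rule — reverse the string, then flip the case of every letter.
"xZYLRjRvySo" → "OsYVrJrlyzX".

OsYVrJrlyzX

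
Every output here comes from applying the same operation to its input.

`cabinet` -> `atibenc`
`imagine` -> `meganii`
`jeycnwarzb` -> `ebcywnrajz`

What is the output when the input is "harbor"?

Looking at the pairs, the operation is to swap the first and last characters, then swap each adjacent pair of characters (1↔2, 3↔4, ...).
For "harbor" the result is "arbrho".
(Check on "imagine": → "emagini" → "meganii" ✓)

arbrho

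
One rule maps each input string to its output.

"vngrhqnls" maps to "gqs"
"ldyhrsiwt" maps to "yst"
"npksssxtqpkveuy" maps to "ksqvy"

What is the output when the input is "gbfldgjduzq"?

fgu

The rule is to keep one character in every 3, starting at position 3 (positions 3rd, 6th, 9th, ...).
For "gbfldgjduzq" the result is "fgu".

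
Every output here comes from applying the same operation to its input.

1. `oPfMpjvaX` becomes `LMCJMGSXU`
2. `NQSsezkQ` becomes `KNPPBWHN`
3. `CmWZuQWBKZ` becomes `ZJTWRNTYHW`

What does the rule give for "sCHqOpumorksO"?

PZENLMRJLOHPL

Each output is the input with this applied: shift every letter 3 places backward in the alphabet (wrapping around), then convert every letter to uppercase.
Working it through for "sCHqOpumorksO": intermediate "pZEnLmrjlohpL", final "PZENLMRJLOHPL".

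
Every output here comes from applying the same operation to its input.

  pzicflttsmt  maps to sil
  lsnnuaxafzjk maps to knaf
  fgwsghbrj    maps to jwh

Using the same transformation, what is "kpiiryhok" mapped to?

Each output is the input with this applied: keep one character in every 3, starting at position 3 (positions 3rd, 6th, 9th, ...), then move the last character to the front.
Working it through for "kpiiryhok": intermediate "iyk", final "kiy".

kiy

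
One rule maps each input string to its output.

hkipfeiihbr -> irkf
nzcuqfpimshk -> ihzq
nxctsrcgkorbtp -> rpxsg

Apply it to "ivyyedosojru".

In each case the input is transformed by: keep one character in every 3, starting at position 2 (positions 2nd, 5th, 8th, ...), then move the last 2 characters to the front (rotate right by 2).
On "ivyyedosojru": the first step gives "vesr", and the second then gives "srve".

srve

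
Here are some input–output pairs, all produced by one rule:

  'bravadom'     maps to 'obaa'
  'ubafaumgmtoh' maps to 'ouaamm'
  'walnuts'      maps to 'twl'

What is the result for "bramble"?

lba

The transformation: move the last 3 characters to the front (rotate right by 3), then keep every other character starting from the second (positions 2nd, 4th, 6th, ...).
Doing the same to "bramble": "lba".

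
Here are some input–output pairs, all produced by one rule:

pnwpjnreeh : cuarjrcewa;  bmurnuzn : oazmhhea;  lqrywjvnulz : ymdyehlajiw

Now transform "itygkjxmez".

The pattern: take characters alternately from the front and the back (1st, last, 2nd, 2nd-last, ...), then shift every letter 13 places forward in the alphabet (wrapping around) — i.e. ROT13.
Applying both steps to "itygkjxmez": "izteymgxkj", then "vmgrlztkxw".
(Check on "bmurnuzn": → "bnmzuurn" → "oazmhhea" ✓)

vmgrlztkxw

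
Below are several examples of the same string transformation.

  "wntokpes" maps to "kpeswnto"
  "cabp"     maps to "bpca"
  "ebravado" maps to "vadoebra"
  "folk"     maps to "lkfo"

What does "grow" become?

In each case the input is transformed by: swap the front and back halves of the string.
So "grow" becomes "owgr".

owgr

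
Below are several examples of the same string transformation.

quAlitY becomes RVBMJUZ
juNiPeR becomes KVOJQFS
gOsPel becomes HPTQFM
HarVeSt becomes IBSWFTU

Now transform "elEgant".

Each output is the input with this applied: shift every letter 1 place forward in the alphabet (wrapping around), then convert every letter to uppercase.
Applying that to "elEgant" gives "FMFHBOU".

FMFHBOU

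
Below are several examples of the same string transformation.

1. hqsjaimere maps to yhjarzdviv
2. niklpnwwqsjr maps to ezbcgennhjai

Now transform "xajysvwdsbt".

Looking at the pairs, the operation is to shift every letter 9 places backward in the alphabet (wrapping around).
On "xajysvwdsbt" that produces "orapjmnujsk".

orapjmnujsk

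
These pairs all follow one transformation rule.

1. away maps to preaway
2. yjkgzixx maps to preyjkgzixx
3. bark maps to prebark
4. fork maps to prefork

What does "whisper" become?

The pattern: prepend "pre".
On "whisper" that produces "prewhisper".

prewhisper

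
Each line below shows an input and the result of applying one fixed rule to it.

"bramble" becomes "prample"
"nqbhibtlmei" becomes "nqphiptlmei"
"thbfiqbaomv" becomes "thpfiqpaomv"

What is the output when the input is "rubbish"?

The transformation: replace every "b" with "p".
Doing the same to "rubbish": "ruppish".

ruppish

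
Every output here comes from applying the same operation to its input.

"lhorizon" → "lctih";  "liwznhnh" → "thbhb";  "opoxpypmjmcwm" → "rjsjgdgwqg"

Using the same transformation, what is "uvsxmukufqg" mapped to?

The rule is to shift every letter 6 places backward in the alphabet (wrapping around), then delete the first 3 characters.
Starting from "uvsxmukufqg": after the first operation, "opmrgoeozka"; after the second, "rgoeozka".
(Check on "opoxpypmjmcwm": → "ijirjsjgdgwqg" → "rjsjgdgwqg" ✓)

rgoeozka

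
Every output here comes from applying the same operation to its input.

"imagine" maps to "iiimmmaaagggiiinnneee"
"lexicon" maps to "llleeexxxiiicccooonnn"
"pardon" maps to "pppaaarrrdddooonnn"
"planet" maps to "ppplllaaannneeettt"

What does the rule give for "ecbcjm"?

In each case the input is transformed by: repeat every character 3 times.
Doing the same to "ecbcjm": "eeecccbbbcccjjjmmm".

eeecccbbbcccjjjmmm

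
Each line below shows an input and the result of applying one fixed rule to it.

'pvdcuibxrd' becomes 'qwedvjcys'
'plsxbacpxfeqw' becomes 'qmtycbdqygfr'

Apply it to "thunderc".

uivoefs

Looking at the pairs, the operation is to shift every letter 1 place forward in the alphabet (wrapping around), then delete the last character.
On "thunderc": the first step gives "uivoefsd", and the second then gives "uivoefs".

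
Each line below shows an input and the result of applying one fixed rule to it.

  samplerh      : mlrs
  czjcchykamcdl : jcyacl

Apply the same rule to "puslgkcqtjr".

sgctr

Looking at the pairs, the operation is to move the first character to the end, then keep every other character starting from the second (positions 2nd, 4th, 6th, ...).
On "puslgkcqtjr": the first step gives "uslgkcqtjrp", and the second then gives "sgctr".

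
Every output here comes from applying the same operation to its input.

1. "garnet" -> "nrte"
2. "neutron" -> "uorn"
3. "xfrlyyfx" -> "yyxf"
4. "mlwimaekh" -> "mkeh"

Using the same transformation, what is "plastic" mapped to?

The rule is to swap each adjacent pair of characters (1↔2, 3↔4, ...), then keep only the last 4 characters.
Working it through for "plastic": intermediate "lpsaitc", final "aitc".
(Check on "mlwimaekh": → "lmiwamkeh" → "mkeh" ✓)

aitc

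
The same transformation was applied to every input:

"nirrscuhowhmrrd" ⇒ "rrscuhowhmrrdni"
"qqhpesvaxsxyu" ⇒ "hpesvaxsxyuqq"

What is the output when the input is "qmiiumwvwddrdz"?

Looking at the pairs, the operation is to move the first 2 characters to the end (rotate left by 2).
On "qmiiumwvwddrdz" that produces "iiumwvwddrdzqm".

iiumwvwddrdzqm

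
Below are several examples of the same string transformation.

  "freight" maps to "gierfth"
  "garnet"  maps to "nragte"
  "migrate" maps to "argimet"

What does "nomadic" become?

Rule — reverse the string, then move the first 2 characters to the end (rotate left by 2).
For "nomadic", step one produces "cidamon"; step two turns that into "damonci".

damonci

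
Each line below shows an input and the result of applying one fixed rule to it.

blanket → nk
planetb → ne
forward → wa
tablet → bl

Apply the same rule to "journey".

rn

Rule — move the last 2 characters to the front (rotate right by 2), then keep only the last 2 characters.
Applying that to "journey" gives "rn".
(Check on "forward": → "rdforwa" → "wa" ✓)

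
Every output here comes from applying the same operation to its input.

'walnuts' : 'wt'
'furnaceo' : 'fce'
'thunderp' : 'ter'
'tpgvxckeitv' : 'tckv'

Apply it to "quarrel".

The transformation: swap each adjacent pair of characters (1↔2, 3↔4, ...), then keep one character in every 3, starting at position 2 (positions 2nd, 5th, 8th, ...).
Working it through for "quarrel": intermediate "uqraerl", final "qe".

qe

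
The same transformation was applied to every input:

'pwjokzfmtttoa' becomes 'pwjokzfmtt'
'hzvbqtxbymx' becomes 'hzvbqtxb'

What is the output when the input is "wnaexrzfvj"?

wnaexrz

The pattern: delete the last 3 characters.
"wnaexrzfvj" → "wnaexrz".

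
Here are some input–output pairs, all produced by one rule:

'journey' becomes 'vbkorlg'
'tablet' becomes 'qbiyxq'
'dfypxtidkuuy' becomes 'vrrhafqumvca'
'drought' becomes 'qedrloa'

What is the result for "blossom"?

Looking at the pairs, the operation is to reverse the string, then shift every letter 3 places backward in the alphabet (wrapping around).
"blossom" → "jlppliy".

jlppliy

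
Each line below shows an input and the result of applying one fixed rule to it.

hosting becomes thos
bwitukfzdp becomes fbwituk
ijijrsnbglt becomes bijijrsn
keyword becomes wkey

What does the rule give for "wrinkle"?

Looking at the pairs, the operation is to delete the last 3 characters, then move the last character to the front.
So "wrinkle" becomes "nwri".

nwri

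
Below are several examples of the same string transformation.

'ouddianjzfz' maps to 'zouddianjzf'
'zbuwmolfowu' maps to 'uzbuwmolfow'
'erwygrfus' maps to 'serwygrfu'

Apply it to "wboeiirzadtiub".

bwboeiirzadtiu

The rule is to move the last character to the front.
Applying that to "wboeiirzadtiub" gives "bwboeiirzadtiu".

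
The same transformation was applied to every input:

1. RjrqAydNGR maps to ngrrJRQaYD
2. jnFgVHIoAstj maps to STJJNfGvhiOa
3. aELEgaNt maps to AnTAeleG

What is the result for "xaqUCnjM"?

NJmXAQuc

In each case the input is transformed by: flip the case of every letter, then move the last 3 characters to the front (rotate right by 3).
"xaqUCnjM" → "XAQucNJm" → "NJmXAQuc".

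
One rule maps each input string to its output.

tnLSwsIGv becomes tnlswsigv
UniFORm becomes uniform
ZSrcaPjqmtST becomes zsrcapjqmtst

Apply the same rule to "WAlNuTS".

walnuts

The pattern: convert every letter to lowercase.
Applying that to "WAlNuTS" gives "walnuts".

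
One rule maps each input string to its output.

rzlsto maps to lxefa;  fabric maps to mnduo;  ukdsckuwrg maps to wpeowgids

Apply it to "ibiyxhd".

The transformation: delete the first character, then shift every letter 12 places forward in the alphabet (wrapping around).
For "ibiyxhd", step one produces "biyxhd"; step two turns that into "nukjtp".

nukjtp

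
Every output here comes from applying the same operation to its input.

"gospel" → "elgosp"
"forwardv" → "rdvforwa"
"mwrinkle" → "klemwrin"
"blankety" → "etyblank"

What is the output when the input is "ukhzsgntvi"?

The rule is to move the first character to the end, then swap the front and back halves of the string.
"ukhzsgntvi" → "khzsgntviu" → "ntviukhzsg".
(Check on "mwrinkle": → "wrinklem" → "klemwrin" ✓)

ntviukhzsg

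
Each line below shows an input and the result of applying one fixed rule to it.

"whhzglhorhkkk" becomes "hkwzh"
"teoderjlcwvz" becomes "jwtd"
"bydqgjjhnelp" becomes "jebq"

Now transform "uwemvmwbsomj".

woum

Rule — keep one character in every 3, starting at position 1 (positions 1st, 4th, 7th, ...), then move the last 2 characters to the front (rotate right by 2).
"uwemvmwbsomj" → "umwo" → "woum".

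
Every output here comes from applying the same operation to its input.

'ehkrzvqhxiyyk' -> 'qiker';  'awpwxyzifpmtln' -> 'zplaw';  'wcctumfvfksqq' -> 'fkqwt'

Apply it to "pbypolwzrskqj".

What's happening: keep one character in every 3, starting at position 1 (positions 1st, 4th, 7th, ...), then move the last 3 characters to the front (rotate right by 3).
Working it through for "pbypolwzrskqj": intermediate "ppwsj", final "wsjpp".

wsjpp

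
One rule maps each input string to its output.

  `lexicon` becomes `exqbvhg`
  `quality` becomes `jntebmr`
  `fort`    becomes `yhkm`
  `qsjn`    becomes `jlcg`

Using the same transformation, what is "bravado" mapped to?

uktotwh

Each output is the input with this applied: shift every letter 7 places backward in the alphabet (wrapping around).
On "bravado" that produces "uktotwh".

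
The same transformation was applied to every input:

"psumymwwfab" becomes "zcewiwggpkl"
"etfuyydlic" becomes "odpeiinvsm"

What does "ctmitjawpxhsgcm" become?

mdwsdtkgzhrcqmw

What's happening: shift every letter 10 places forward in the alphabet (wrapping around).
So "ctmitjawpxhsgcm" becomes "mdwsdtkgzhrcqmw".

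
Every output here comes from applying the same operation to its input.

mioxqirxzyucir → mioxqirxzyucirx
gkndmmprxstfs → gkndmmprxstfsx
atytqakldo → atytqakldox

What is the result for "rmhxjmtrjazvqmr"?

rmhxjmtrjazvqmrx

The rule is to append "x".
Doing the same to "rmhxjmtrjazvqmr": "rmhxjmtrjazvqmrx".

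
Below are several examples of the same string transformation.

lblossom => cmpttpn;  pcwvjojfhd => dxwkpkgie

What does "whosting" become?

iptujoh

What's happening: delete the first character, then shift every letter 1 place forward in the alphabet (wrapping around).
For "whosting" the result is "iptujoh".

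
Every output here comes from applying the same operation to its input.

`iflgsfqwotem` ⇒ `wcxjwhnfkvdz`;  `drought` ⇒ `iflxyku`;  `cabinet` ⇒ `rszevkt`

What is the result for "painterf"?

The pattern: move the first character to the end, then shift every letter 9 places backward in the alphabet (wrapping around).
Applying both steps to "painterf": "ainterfp", then "rzekviwg".

rzekviwg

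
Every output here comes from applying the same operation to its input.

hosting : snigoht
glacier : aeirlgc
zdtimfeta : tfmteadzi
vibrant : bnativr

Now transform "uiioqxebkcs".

The pattern: swap each adjacent pair of characters (1↔2, 3↔4, ...), then move the first 3 characters to the end (rotate left by 3).
Working it through for "uiioqxebkcs": intermediate "iuoixqbecks", final "ixqbecksiuo".
(Check on "glacier": → "lgcaeir" → "aeirlgc" ✓)

ixqbecksiuo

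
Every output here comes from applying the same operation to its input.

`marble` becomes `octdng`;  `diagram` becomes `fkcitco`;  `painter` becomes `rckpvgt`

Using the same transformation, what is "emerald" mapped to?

gogtcnf

Rule — shift every letter 2 places forward in the alphabet (wrapping around).
Doing the same to "emerald": "gogtcnf".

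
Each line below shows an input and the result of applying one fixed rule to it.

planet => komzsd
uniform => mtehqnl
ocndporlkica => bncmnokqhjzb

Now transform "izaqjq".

yhpzpi

What's happening: swap each adjacent pair of characters (1↔2, 3↔4, ...), then shift every letter 1 place backward in the alphabet (wrapping around).
Applying both steps to "izaqjq": "ziqaqj", then "yhpzpi".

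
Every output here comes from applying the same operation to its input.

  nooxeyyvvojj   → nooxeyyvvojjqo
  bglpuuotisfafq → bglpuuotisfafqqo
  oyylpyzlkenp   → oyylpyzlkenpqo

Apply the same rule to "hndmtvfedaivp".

hndmtvfedaivpqo

The rule is to append "qo".
So "hndmtvfedaivp" becomes "hndmtvfedaivpqo".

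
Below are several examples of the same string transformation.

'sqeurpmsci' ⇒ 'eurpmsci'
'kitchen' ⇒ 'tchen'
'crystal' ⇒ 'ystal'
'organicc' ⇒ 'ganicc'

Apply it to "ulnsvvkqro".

The transformation: delete the first 2 characters.
Applying that to "ulnsvvkqro" gives "nsvvkqro".

nsvvkqro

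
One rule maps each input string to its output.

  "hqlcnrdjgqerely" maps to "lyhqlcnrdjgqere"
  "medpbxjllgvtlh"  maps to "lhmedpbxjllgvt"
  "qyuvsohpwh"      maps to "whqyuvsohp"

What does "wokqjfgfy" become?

The pattern: move the last 2 characters to the front (rotate right by 2).
Doing the same to "wokqjfgfy": "fywokqjfg".

fywokqjfg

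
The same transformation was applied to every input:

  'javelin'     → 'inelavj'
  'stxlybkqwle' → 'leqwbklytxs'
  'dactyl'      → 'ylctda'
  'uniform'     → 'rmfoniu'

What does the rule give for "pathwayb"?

Looking at the pairs, the operation is to reverse the string, then swap each adjacent pair of characters (1↔2, 3↔4, ...).
For "pathwayb", step one produces "byawhtap"; step two turns that into "ybwathpa".

ybwathpa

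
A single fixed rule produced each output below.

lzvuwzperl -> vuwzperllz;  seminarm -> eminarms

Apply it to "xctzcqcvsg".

tzcqcvsgxc

The transformation: swap the front and back halves of the string, then move the last 3 characters to the front (rotate right by 3).
For "xctzcqcvsg", step one produces "qcvsgxctzc"; step two turns that into "tzcqcvsgxc".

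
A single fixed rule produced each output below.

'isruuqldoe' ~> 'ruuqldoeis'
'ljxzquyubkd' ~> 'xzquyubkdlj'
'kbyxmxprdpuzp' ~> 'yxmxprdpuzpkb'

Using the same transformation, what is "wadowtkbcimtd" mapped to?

dowtkbcimtdwa

What's happening: move the first 2 characters to the end (rotate left by 2).
For "wadowtkbcimtd" the result is "dowtkbcimtdwa".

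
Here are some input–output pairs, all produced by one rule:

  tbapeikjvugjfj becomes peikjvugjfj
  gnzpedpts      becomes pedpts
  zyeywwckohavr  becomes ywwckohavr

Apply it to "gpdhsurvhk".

hsurvhk

The pattern: delete the first 3 characters.
Applying that to "gpdhsurvhk" gives "hsurvhk".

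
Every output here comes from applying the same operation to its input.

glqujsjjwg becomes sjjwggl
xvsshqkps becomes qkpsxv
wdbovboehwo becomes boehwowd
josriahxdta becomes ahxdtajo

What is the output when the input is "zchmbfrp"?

Rule — move the first 2 characters to the end (rotate left by 2), then delete the first 3 characters.
"zchmbfrp" → "hmbfrpzc" → "frpzc".

frpzc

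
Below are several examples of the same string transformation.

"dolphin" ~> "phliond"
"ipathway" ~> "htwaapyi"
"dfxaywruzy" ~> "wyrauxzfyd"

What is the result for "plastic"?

Each output is the input with this applied: take characters alternately from the front and the back (1st, last, 2nd, 2nd-last, ...), then reverse the string.
"plastic" → "pcliats" → "stailcp".
(Check on "ipathway": → "iypaawth" → "htwaapyi" ✓)

stailcp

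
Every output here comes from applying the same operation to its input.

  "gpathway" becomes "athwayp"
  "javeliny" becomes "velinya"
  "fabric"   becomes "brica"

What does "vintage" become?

What's happening: delete the first character, then move the first character to the end.
For "vintage", step one produces "intage"; step two turns that into "ntagei".
(Check on "javeliny": → "aveliny" → "velinya" ✓)

ntagei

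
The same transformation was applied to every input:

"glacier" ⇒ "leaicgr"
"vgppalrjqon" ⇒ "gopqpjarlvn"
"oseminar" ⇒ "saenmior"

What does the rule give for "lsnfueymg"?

The pattern: take characters alternately from the front and the back (1st, last, 2nd, 2nd-last, ...), then move the first 2 characters to the end (rotate left by 2).
Applying both steps to "lsnfueymg": "lgsmnyfeu", then "smnyfeulg".
(Check on "vgppalrjqon": → "vngopqpjarl" → "gopqpjarlvn" ✓)

smnyfeulg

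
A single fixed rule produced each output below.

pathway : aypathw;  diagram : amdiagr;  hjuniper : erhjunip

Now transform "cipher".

erciph

What's happening: move the last 2 characters to the front (rotate right by 2).
"cipher" → "erciph".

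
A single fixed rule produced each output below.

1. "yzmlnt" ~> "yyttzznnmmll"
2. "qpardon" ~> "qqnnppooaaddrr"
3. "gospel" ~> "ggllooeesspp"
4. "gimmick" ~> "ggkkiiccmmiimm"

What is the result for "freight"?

Rule — take characters alternately from the front and the back (1st, last, 2nd, 2nd-last, ...), then double every character.
For "freight", step one produces "ftrhegi"; step two turns that into "ffttrrhheeggii".
(Check on "gimmick": → "gkicmim" → "ggkkiiccmmiimm" ✓)

ffttrrhheeggii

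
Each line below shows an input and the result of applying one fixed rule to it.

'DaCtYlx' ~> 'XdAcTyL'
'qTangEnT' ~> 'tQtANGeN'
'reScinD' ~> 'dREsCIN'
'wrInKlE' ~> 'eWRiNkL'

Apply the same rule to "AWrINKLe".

In each case the input is transformed by: flip the case of every letter, then move the last character to the front.
"AWrINKLe" → "awRinklE" → "EawRinkl".

EawRinkl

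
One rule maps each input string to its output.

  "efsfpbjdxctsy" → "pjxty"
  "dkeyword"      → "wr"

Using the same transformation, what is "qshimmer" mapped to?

The transformation: delete the first 3 characters, then keep every other character starting from the second (positions 2nd, 4th, 6th, ...).
Starting from "qshimmer": after the first operation, "immer"; after the second, "me".
(Check on "efsfpbjdxctsy": → "fpbjdxctsy" → "pjxty" ✓)

me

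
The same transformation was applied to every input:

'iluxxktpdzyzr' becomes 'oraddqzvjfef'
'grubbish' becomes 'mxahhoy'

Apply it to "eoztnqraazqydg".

Each output is the input with this applied: delete the last character, then shift every letter 6 places forward in the alphabet (wrapping around).
"eoztnqraazqydg" → "eoztnqraazqyd" → "kufztwxggfwej".

kufztwxggfwej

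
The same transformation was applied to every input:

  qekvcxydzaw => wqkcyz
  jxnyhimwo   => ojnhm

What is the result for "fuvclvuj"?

What's happening: keep every other character starting from the first (positions 1st, 3rd, 5th, ...), then move the last character to the front.
"fuvclvuj" → "fvlu" → "ufvl".

ufvl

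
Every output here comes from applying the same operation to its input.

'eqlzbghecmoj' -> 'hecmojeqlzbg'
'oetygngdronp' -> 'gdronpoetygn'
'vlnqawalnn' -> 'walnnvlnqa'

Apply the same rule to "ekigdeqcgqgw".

The pattern: swap the front and back halves of the string.
So "ekigdeqcgqgw" becomes "qcgqgwekigde".

qcgqgwekigde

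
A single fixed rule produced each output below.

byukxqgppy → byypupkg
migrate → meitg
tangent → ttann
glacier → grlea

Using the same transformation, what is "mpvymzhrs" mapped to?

msprvhy

Looking at the pairs, the operation is to take characters alternately from the front and the back (1st, last, 2nd, 2nd-last, ...), then delete the last 2 characters.
Starting from "mpvymzhrs": after the first operation, "msprvhyzm"; after the second, "msprvhy".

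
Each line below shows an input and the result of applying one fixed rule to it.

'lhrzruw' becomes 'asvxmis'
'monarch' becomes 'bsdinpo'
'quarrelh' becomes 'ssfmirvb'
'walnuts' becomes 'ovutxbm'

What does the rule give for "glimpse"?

The rule is to shift every letter 1 place forward in the alphabet (wrapping around), then move the first 3 characters to the end (rotate left by 3).
Starting from "glimpse": after the first operation, "hmjnqtf"; after the second, "nqtfhmj".
(Check on "walnuts": → "xbmovut" → "ovutxbm" ✓)

nqtfhmj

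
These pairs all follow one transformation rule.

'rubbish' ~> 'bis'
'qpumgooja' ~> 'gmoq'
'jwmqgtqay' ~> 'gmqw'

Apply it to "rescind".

dir

Rule — sort the characters into alphabetical order, then keep every other character starting from the second (positions 2nd, 4th, 6th, ...).
Working it through for "rescind": intermediate "cdeinrs", final "dir".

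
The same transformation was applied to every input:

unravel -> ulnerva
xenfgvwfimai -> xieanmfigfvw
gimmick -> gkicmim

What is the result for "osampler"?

orsealmp

The pattern: take characters alternately from the front and the back (1st, last, 2nd, 2nd-last, ...).
So "osampler" becomes "orsealmp".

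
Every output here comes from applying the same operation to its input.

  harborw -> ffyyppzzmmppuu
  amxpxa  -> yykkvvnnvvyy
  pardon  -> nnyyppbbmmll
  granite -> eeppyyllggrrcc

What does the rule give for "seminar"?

In each case the input is transformed by: shift every letter 2 places backward in the alphabet (wrapping around), then double every character.
On "seminar": the first step gives "qckglyp", and the second then gives "qqcckkggllyypp".

qqcckkggllyypp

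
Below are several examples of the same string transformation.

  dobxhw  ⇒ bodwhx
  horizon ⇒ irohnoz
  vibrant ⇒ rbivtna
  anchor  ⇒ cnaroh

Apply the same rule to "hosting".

What's happening: move the last 3 characters to the front (rotate right by 3), then reverse the string.
So "hosting" becomes "tsohgni".

tsohgni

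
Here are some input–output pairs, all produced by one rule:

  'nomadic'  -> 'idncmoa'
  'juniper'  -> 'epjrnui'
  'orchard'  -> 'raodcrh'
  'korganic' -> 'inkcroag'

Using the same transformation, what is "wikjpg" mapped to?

pjwgki

The transformation: move the last 3 characters to the front (rotate right by 3), then swap each adjacent pair of characters (1↔2, 3↔4, ...).
Applying both steps to "wikjpg": "jpgwik", then "pjwgki".
(Check on "nomadic": → "dicnoma" → "idncmoa" ✓)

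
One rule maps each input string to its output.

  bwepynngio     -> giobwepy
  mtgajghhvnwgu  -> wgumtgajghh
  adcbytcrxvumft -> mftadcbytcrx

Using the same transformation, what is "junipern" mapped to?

The transformation: move the last 3 characters to the front (rotate right by 3), then delete the last 2 characters.
Applying both steps to "junipern": "ernjunip", then "ernjun".

ernjun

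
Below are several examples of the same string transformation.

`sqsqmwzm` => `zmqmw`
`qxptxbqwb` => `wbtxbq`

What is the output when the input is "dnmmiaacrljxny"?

nymiaacrljx

The rule is to delete the first 3 characters, then move the last 2 characters to the front (rotate right by 2).
Applying both steps to "dnmmiaacrljxny": "miaacrljxny", then "nymiaacrljx".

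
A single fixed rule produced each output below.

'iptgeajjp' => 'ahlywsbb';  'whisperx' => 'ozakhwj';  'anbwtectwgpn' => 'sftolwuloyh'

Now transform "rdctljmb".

jvuldbe

Looking at the pairs, the operation is to delete the last character, then shift every letter 8 places backward in the alphabet (wrapping around).
So "rdctljmb" becomes "jvuldbe".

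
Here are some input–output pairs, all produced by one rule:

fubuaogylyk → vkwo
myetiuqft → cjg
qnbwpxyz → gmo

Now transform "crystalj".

sib

Looking at the pairs, the operation is to shift every letter 10 places backward in the alphabet (wrapping around), then keep one character in every 3, starting at position 1 (positions 1st, 4th, 7th, ...).
For "crystalj", step one produces "shoijqbz"; step two turns that into "sib".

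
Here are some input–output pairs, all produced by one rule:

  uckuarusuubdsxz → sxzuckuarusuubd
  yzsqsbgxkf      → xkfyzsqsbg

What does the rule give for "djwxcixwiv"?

Looking at the pairs, the operation is to move the last 3 characters to the front (rotate right by 3).
"djwxcixwiv" → "wivdjwxcix".

wivdjwxcix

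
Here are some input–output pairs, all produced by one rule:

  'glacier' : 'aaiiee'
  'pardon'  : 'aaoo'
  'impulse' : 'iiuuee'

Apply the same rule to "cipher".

What's happening: double every character, then keep only the vowels.
"cipher" → "cciipphheerr" → "iiee".
(Check on "glacier": → "ggllaacciieerr" → "aaiiee" ✓)

iiee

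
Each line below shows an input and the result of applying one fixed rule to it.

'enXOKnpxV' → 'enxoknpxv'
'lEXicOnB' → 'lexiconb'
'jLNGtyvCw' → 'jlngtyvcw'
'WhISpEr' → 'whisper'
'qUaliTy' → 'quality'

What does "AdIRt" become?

adirt

The transformation: convert every letter to lowercase.
Applying that to "AdIRt" gives "adirt".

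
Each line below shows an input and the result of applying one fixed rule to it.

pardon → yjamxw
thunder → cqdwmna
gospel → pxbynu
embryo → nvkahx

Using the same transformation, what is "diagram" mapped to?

mrjpajv

The pattern: shift every letter 9 places forward in the alphabet (wrapping around).
So "diagram" becomes "mrjpajv".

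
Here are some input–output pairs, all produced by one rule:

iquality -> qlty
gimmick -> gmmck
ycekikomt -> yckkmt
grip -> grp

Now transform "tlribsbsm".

tlrbsbsm

Each output is the input with this applied: remove every vowel.
Doing the same to "tlribsbsm": "tlrbsbsm".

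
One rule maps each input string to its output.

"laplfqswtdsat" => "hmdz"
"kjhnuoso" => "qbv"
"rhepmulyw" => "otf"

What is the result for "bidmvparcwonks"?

The pattern: keep one character in every 3, starting at position 2 (positions 2nd, 5th, 8th, ...), then shift every letter 7 places forward in the alphabet (wrapping around).
Applying both steps to "bidmvparcwonks": "ivros", then "pcyvz".

pcyvz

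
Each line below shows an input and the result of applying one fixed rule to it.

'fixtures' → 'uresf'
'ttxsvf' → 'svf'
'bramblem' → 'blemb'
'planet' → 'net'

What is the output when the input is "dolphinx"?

The transformation: swap the front and back halves of the string, then delete the last 3 characters.
Applying both steps to "dolphinx": "hinxdolp", then "hinxd".

hinxd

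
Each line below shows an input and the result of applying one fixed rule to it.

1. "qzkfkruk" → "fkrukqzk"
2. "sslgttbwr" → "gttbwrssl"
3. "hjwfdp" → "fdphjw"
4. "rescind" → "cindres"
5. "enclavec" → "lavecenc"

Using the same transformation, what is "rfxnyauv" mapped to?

The pattern: move the first 3 characters to the end (rotate left by 3).
So "rfxnyauv" becomes "nyauvrfx".

nyauvrfx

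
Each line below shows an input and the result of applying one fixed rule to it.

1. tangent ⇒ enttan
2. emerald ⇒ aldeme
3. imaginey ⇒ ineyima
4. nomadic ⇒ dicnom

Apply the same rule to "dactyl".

yldac

The rule is to move the first 3 characters to the end (rotate left by 3), then delete the first character.
For "dactyl" the result is "yldac".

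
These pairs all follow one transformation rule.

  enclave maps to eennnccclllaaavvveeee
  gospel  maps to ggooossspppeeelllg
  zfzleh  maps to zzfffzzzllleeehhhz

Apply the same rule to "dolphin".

The transformation: repeat every character 3 times, then move the first character to the end.
Starting from "dolphin": after the first operation, "dddooolllppphhhiiinnn"; after the second, "ddooolllppphhhiiinnnd".

ddooolllppphhhiiinnnd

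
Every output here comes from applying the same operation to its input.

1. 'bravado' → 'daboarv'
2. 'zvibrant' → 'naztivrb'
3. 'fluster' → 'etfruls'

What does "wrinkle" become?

Looking at the pairs, the operation is to move the last 3 characters to the front (rotate right by 3), then swap each adjacent pair of characters (1↔2, 3↔4, ...).
For "wrinkle", step one produces "klewrin"; step two turns that into "lkweirn".
(Check on "fluster": → "terflus" → "etfruls" ✓)

lkweirn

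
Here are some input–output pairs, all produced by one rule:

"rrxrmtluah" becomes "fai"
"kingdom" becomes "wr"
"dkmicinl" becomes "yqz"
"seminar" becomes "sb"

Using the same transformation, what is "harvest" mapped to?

The rule is to keep one character in every 3, starting at position 2 (positions 2nd, 5th, 8th, ...), then shift every letter 12 places backward in the alphabet (wrapping around).
On "harvest": the first step gives "ae", and the second then gives "os".

os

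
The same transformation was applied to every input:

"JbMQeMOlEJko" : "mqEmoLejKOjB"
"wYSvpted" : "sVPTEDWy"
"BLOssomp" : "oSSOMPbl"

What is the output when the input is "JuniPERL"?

Each output is the input with this applied: move the first 2 characters to the end (rotate left by 2), then flip the case of every letter.
On "JuniPERL": the first step gives "niPERLJu", and the second then gives "NIperljU".

NIperljU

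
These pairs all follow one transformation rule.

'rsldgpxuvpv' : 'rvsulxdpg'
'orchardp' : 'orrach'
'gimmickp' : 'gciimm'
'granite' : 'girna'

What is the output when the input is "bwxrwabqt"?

bbwaxwr

What's happening: delete the last 2 characters, then take characters alternately from the front and the back (1st, last, 2nd, 2nd-last, ...).
Starting from "bwxrwabqt": after the first operation, "bwxrwab"; after the second, "bbwaxwr".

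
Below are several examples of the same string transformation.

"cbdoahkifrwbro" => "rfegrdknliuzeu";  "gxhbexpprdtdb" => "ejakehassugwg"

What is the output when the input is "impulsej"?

mlpsxovh

The transformation: move the last character to the front, then shift every letter 3 places forward in the alphabet (wrapping around).
"impulsej" → "jimpulse" → "mlpsxovh".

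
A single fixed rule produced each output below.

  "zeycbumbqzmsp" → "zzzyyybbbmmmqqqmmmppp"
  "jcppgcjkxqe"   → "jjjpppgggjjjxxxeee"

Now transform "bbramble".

bbbrrrmmmlll

Each output is the input with this applied: keep every other character starting from the first (positions 1st, 3rd, 5th, ...), then repeat every character 3 times.
Working it through for "bbramble": intermediate "brml", final "bbbrrrmmmlll".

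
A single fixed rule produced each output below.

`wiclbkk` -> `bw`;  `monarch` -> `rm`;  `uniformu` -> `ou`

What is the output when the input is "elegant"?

ae

The pattern: move the first 2 characters to the end (rotate left by 2), then keep one character in every 3, starting at position 3 (positions 3rd, 6th, 9th, ...).
Starting from "elegant": after the first operation, "egantel"; after the second, "ae".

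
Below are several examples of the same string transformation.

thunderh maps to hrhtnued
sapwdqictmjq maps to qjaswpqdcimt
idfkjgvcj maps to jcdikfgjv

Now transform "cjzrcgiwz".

The transformation: move the last 2 characters to the front (rotate right by 2), then swap each adjacent pair of characters (1↔2, 3↔4, ...).
"cjzrcgiwz" → "wzcjzrcgi" → "zwjcrzgci".
(Check on "thunderh": → "rhthunde" → "hrhtnued" ✓)

zwjcrzgci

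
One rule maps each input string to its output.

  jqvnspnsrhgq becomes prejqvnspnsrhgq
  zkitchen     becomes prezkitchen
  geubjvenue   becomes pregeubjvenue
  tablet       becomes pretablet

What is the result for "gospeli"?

Looking at the pairs, the operation is to prepend "pre".
On "gospeli" that produces "pregospeli".

pregospeli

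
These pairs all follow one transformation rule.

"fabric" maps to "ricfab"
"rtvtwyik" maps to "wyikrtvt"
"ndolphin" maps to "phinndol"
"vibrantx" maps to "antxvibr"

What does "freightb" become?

Rule — swap the front and back halves of the string.
Applying that to "freightb" gives "ghtbfrei".

ghtbfrei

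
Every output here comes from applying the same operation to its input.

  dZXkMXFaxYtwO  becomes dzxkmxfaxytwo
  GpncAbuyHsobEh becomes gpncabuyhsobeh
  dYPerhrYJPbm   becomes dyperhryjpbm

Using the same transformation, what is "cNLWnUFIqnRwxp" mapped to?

The rule is to convert every letter to lowercase.
Applying that to "cNLWnUFIqnRwxp" gives "cnlwnufiqnrwxp".

cnlwnufiqnrwxp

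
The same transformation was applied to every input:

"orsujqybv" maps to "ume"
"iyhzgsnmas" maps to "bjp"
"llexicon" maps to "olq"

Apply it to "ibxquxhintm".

Each output is the input with this applied: shift every letter 3 places forward in the alphabet (wrapping around), then keep one character in every 3, starting at position 2 (positions 2nd, 5th, 8th, ...).
For "ibxquxhintm", step one produces "leatxaklqwp"; step two turns that into "exlp".

exlp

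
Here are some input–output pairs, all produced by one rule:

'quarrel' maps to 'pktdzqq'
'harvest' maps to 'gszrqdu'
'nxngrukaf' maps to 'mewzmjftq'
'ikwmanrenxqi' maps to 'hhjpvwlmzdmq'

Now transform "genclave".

The pattern: take characters alternately from the front and the back (1st, last, 2nd, 2nd-last, ...), then shift every letter 1 place backward in the alphabet (wrapping around).
Working it through for "genclave": intermediate "geevnacl", final "fddumzbk".

fddumzbk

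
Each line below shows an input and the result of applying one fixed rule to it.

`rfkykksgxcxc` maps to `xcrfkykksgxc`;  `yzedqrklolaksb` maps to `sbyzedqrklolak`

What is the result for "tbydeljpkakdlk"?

lktbydeljpkakd

Rule — move the last 2 characters to the front (rotate right by 2).
Doing the same to "tbydeljpkakdlk": "lktbydeljpkakd".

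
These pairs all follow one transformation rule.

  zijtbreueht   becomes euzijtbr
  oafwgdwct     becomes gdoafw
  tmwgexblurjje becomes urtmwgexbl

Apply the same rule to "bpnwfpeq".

The rule is to delete the last 3 characters, then move the last 2 characters to the front (rotate right by 2).
Doing the same to "bpnwfpeq": "wfbpn".

wfbpn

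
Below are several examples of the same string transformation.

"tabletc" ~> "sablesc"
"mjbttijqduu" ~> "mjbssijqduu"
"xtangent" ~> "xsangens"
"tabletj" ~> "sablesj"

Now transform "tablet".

sables

The transformation: replace every "t" with "s".
Applying that to "tablet" gives "sables".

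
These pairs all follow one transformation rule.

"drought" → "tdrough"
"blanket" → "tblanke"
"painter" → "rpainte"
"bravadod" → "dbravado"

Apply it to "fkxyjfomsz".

zfkxyjfoms

The rule is to move the last character to the front.
So "fkxyjfomsz" becomes "zfkxyjfoms".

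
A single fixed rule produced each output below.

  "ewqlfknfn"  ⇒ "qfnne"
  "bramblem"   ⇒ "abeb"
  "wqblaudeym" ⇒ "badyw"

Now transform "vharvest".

avsv

Each output is the input with this applied: keep every other character starting from the first (positions 1st, 3rd, 5th, ...), then move the first character to the end.
"vharvest" → "vavs" → "avsv".
(Check on "wqblaudeym": → "wbady" → "badyw" ✓)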